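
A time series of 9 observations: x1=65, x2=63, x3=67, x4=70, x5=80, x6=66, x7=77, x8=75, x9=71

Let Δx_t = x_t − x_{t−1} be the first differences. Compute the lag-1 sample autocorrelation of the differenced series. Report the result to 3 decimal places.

-0.614

First differences Δx: -2, 4, 3, 10, -14, 11, -2, -4
Mean of differences = 0.7500
Numerator Σ(Δx_t−Δx̄)(Δx_{t+1}−Δx̄) = -283.5625
Denominator Σ(Δx_t−Δx̄)² = 461.5000
r_1(Δx) = -283.5625 / 461.5000 = -0.614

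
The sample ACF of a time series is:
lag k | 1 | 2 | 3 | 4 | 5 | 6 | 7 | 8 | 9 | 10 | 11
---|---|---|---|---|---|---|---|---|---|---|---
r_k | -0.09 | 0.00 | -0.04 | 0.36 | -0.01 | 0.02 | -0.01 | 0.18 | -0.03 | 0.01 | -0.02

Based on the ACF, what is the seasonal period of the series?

The largest autocorrelation is r_4 = 0.36, with a weaker echo at lag 8 (0.18); the remaining lags stay at or below 0.02.
The dominant spike at lag 4 indicates a seasonal period of 4.

4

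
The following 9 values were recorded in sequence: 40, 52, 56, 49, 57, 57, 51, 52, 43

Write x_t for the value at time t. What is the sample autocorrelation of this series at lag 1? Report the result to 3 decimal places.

0.013

Mean x̄ = (40 + 52 + 56 + 49 + 57 + 57 + 51 + 52 + 43)/9 = 50.7778
Numerator Σ_{t=1}^{8}(x_t−x̄)(x_{t+1}−x̄) = 3.7284
Denominator Σ(x_t−x̄)² = 287.5556
r_1 = 3.7284 / 287.5556 = 0.013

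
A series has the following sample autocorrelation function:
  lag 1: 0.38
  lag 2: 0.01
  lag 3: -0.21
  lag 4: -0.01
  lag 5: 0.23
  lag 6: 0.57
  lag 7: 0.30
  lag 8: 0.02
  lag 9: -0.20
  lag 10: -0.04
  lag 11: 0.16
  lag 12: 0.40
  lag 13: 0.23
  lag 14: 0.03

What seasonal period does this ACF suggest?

The largest autocorrelation is r_6 = 0.57, with a weaker echo at lag 12 (0.40); the remaining lags stay at or below 0.38. The elevated value at lag 1 (0.38), dropping to 0.01 at lag 2, reflects decaying short-term dependence rather than seasonality.
The dominant spike at lag 6 indicates a seasonal period of 6.

6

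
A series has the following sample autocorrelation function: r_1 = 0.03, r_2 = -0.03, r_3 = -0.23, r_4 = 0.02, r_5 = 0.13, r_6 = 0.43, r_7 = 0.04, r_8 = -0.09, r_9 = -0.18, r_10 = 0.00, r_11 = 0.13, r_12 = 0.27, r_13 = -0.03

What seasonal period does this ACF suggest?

6

The largest autocorrelation is r_6 = 0.43, with a weaker echo at lag 12 (0.27); the remaining lags stay at or below 0.13.
The dominant spike at lag 6 indicates a seasonal period of 6.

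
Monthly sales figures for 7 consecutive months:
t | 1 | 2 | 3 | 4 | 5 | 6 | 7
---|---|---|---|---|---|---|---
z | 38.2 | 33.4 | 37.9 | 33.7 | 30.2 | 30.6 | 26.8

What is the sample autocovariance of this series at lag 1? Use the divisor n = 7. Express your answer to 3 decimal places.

3.876

Mean z̄ = (38.2 + 33.4 + 37.9 + 33.7 + 30.2 + 30.6 + 26.8)/7 = 32.9714
Σ_{t=1}^{6}(z_t−z̄)(z_{t+1}−z̄) = 27.1320
γ_1 = 27.1320 / 7 = 3.876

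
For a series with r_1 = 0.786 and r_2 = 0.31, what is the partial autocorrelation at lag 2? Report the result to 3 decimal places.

φ_{22} = (r_2 − r_1²) / (1 − r_1²)
r_1² = (0.786)² = 0.617796
Numerator = 0.31 − 0.6178 = -0.3078; denominator = 1 − 0.6178 = 0.3822
φ_{22} = -0.3078 / 0.3822 = -0.805

-0.805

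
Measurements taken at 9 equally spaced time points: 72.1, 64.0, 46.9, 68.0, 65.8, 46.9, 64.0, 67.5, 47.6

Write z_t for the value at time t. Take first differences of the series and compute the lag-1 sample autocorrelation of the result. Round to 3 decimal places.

-0.312

First differences Δz: -8.1, -17.1, 21.1, -2.2, -18.9, 17.1, 3.5, -19.9
Mean of differences = -3.0625
Numerator Σ(Δz_t−Δz̄)(Δz_{t+1}−Δz̄) = -558.7902
Denominator Σ(Δz_t−Δz̄)² = 1790.9188
r_1(Δz) = -558.7902 / 1790.9188 = -0.312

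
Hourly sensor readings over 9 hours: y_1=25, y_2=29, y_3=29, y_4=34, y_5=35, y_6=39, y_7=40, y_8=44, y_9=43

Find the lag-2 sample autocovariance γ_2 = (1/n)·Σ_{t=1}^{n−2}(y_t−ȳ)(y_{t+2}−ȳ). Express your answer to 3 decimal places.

Mean ȳ = (25 + 29 + 29 + 34 + 35 + 39 + 40 + 44 + 43)/9 = 35.3333
Σ_{t=1}^{7}(y_t−ȳ)(y_{t+2}−ȳ) = 137.1111
γ_2 = 137.1111 / 9 = 15.235

15.235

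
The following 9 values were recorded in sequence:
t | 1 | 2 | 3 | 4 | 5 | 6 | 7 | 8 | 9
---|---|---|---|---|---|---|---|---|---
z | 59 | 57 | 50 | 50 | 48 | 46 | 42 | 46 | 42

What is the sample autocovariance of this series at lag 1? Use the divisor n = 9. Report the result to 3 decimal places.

Mean z̄ = (59 + 57 + 50 + 50 + 48 + 46 + 42 + 46 + 42)/9 = 48.8889
Σ_{t=1}^{8}(z_t−z̄)(z_{t+1}−z̄) = 153.5432
γ_1 = 153.5432 / 9 = 17.060

17.060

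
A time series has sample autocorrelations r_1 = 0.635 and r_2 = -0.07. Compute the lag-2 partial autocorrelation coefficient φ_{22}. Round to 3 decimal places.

-0.793

φ_{22} = (r_2 − r_1²) / (1 − r_1²)
r_1² = (0.635)² = 0.403225
Numerator = -0.07 − 0.4032 = -0.4732; denominator = 1 − 0.4032 = 0.5968
φ_{22} = -0.4732 / 0.5968 = -0.793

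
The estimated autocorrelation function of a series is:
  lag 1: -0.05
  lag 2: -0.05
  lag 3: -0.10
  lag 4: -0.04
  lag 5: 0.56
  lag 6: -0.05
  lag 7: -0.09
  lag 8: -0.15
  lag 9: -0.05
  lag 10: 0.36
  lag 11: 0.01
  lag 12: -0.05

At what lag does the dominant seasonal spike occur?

The largest autocorrelation is r_5 = 0.56, with a weaker echo at lag 10 (0.36); the remaining lags stay at or below 0.01.
The dominant spike at lag 5 indicates a seasonal period of 5.

5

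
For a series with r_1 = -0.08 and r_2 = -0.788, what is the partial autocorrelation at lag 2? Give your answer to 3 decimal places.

φ_{22} = (r_2 − r_1²) / (1 − r_1²)
r_1² = (-0.08)² = 0.0064
Numerator = -0.788 − 0.0064 = -0.7944; denominator = 1 − 0.0064 = 0.9936
φ_{22} = -0.7944 / 0.9936 = -0.800

-0.800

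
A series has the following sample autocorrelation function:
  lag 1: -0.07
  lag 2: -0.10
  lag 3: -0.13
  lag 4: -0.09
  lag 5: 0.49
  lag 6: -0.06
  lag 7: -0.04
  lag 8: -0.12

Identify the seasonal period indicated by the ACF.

The largest autocorrelation is r_5 = 0.49; the remaining lags stay at or below -0.04.
The dominant spike at lag 5 indicates a seasonal period of 5.

5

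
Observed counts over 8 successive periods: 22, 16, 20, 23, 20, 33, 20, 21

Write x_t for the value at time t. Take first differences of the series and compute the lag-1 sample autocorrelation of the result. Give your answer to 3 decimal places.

First differences Δx: -6, 4, 3, -3, 13, -13, 1
Mean of differences = -0.1429
Numerator Σ(Δx_t−Δx̄)(Δx_{t+1}−Δx̄) = -241.4490
Denominator Σ(Δx_t−Δx̄)² = 408.8571
r_1(Δx) = -241.4490 / 408.8571 = -0.591

-0.591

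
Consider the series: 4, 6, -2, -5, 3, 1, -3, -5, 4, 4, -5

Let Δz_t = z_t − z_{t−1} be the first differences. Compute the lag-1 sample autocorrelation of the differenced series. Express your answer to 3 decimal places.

First differences Δz: 2, -8, -3, 8, -2, -4, -2, 9, 0, -9
Mean of differences = -0.9000
Numerator Σ(Δz_t−Δz̄)(Δz_{t+1}−Δz̄) = -36.6100
Denominator Σ(Δz_t−Δz̄)² = 318.9000
r_1(Δz) = -36.6100 / 318.9000 = -0.115

-0.115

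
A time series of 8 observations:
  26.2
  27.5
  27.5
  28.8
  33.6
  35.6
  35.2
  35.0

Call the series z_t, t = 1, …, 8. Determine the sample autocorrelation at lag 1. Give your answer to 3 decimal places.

Mean z̄ = (26.2 + 27.5 + 27.5 + 28.8 + 33.6 + 35.6 + 35.2 + 35.0)/8 = 31.1750
Numerator Σ_{t=1}^{7}(z_t−z̄)(z_{t+1}−z̄) = 78.6944
Denominator Σ(z_t−z̄)² = 113.6950
r_1 = 78.6944 / 113.6950 = 0.692

0.692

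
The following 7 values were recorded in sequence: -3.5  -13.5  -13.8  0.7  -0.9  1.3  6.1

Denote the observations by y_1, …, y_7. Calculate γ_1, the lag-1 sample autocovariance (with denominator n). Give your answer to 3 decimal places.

Mean ȳ = (-3.5 − 13.5 − 13.8 + 0.7 − 0.9 + 1.3 + 6.1)/7 = -3.3714
Σ_{t=1}^{6}(y_t−ȳ)(y_{t+1}−ȳ) = 130.3220
γ_1 = 130.3220 / 7 = 18.617

18.617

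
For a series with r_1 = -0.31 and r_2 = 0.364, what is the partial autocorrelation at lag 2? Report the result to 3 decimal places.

0.296

φ_{22} = (r_2 − r_1²) / (1 − r_1²)
r_1² = (-0.31)² = 0.0961
Numerator = 0.364 − 0.0961 = 0.2679; denominator = 1 − 0.0961 = 0.9039
φ_{22} = 0.2679 / 0.9039 = 0.296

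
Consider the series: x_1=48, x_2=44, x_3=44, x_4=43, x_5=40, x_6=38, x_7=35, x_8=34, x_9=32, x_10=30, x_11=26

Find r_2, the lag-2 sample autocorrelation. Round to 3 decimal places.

Mean x̄ = (48 + 44 + 44 + 43 + 40 + 38 + 35 + 34 + 32 + 30 + 26)/11 = 37.6364
Numerator Σ_{t=1}^{9}(x_t−x̄)(x_{t+2}−x̄) = 217.7355
Denominator Σ(x_t−x̄)² = 468.5455
r_2 = 217.7355 / 468.5455 = 0.465

0.465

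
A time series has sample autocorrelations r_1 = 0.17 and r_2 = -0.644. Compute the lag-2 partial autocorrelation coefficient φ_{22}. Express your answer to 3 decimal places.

-0.693

φ_{22} = (r_2 − r_1²) / (1 − r_1²)
r_1² = (0.17)² = 0.0289
Numerator = -0.644 − 0.0289 = -0.6729; denominator = 1 − 0.0289 = 0.9711
φ_{22} = -0.6729 / 0.9711 = -0.693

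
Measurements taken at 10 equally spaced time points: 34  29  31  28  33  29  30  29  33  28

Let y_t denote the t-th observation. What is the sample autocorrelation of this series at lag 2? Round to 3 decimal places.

Mean ȳ = (34 + 29 + 31 + 28 + 33 + 29 + 30 + 29 + 33 + 28)/10 = 30.4000
Numerator Σ_{t=1}^{8}(y_t−ȳ)(y_{t+2}−ȳ) = 13.6800
Denominator Σ(y_t−ȳ)² = 44.4000
r_2 = 13.6800 / 44.4000 = 0.308

0.308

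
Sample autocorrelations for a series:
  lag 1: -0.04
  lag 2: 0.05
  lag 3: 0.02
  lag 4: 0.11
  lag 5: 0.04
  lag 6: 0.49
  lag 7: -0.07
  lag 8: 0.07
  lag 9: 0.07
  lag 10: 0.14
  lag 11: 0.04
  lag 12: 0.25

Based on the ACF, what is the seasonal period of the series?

6

The largest autocorrelation is r_6 = 0.49, with a weaker echo at lag 12 (0.25); the remaining lags stay at or below 0.14.
The dominant spike at lag 6 indicates a seasonal period of 6.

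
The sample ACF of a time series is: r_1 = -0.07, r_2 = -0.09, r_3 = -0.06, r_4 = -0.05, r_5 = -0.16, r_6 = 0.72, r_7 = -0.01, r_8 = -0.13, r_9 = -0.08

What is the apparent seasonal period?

The largest autocorrelation is r_6 = 0.72; the remaining lags stay at or below -0.01.
The dominant spike at lag 6 indicates a seasonal period of 6.

6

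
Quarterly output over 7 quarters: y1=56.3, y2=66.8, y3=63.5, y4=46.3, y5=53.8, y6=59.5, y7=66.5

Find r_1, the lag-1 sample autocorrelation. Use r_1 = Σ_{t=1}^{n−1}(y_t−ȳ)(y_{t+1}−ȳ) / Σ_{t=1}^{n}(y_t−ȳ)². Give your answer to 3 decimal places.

Mean ȳ = (56.3 + 66.8 + 63.5 + 46.3 + 53.8 + 59.5 + 66.5)/7 = 58.9571
Deviations from mean: -2.6571, 7.8429, 4.5429, -12.6571, -5.1571, 0.5429, 7.5429
Σ(y_t−ȳ)(y_{t+1}−ȳ) = (-20.8396) + (35.6290) + (-57.4996) + (65.2747) + (-2.7996) + (4.0947) = 23.8596
Denominator Σ(y_t−ȳ)² = 333.1971
r_1 = 23.8596 / 333.1971 = 0.072

0.072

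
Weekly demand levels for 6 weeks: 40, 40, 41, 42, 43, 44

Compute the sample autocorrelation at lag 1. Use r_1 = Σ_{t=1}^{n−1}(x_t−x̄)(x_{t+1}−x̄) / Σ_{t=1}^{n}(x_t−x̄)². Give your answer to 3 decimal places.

Mean x̄ = (40 + 40 + 41 + 42 + 43 + 44)/6 = 41.6667
Σ(x_t−x̄)(x_{t+1}−x̄) = (2.7778) + (1.1111) + (-0.2222) + (0.4444) + (3.1111) = 7.2222
Denominator Σ(x_t−x̄)² = 13.3333
r_1 = 7.2222 / 13.3333 = 0.542

0.542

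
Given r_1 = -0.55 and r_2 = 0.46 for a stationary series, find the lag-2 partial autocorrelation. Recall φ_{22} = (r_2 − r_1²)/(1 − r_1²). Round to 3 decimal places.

φ_{22} = (r_2 − r_1²) / (1 − r_1²)
r_1² = (-0.55)² = 0.3025
Numerator = 0.46 − 0.3025 = 0.1575; denominator = 1 − 0.3025 = 0.6975
φ_{22} = 0.1575 / 0.6975 = 0.226

0.226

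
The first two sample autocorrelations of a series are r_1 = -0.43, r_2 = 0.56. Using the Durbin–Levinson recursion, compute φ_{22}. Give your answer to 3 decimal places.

0.460

φ_{22} = (r_2 − r_1²) / (1 − r_1²)
r_1² = (-0.43)² = 0.1849
Numerator = 0.56 − 0.1849 = 0.3751; denominator = 1 − 0.1849 = 0.8151
φ_{22} = 0.3751 / 0.8151 = 0.460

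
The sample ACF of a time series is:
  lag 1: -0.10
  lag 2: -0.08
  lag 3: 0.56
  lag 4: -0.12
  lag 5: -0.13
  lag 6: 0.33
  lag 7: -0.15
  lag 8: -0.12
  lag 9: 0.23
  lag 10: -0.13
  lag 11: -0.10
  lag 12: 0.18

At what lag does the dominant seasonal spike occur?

3

The largest autocorrelation is r_3 = 0.56, with weaker echoes at lags 6 (0.33), 9 (0.23) and 12 (0.18); the remaining lags stay at or below -0.08.
The dominant spike at lag 3 indicates a seasonal period of 3.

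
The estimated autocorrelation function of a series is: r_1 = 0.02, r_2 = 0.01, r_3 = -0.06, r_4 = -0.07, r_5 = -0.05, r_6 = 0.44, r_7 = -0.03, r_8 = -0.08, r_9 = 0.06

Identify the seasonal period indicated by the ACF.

The largest autocorrelation is r_6 = 0.44; the remaining lags stay at or below 0.06.
The dominant spike at lag 6 indicates a seasonal period of 6.

6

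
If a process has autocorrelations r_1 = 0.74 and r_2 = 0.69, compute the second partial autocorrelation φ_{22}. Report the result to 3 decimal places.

φ_{22} = (r_2 − r_1²) / (1 − r_1²)
r_1² = (0.74)² = 0.5476
Numerator = 0.69 − 0.5476 = 0.1424; denominator = 1 − 0.5476 = 0.4524
φ_{22} = 0.1424 / 0.4524 = 0.315

0.315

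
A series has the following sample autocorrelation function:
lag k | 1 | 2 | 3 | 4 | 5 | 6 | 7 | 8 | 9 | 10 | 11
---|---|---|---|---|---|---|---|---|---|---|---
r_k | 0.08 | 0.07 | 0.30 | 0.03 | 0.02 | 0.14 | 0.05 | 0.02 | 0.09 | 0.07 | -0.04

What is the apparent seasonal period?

The largest autocorrelation is r_3 = 0.30; the remaining lags stay at or below 0.14.
The dominant spike at lag 3 indicates a seasonal period of 3.

3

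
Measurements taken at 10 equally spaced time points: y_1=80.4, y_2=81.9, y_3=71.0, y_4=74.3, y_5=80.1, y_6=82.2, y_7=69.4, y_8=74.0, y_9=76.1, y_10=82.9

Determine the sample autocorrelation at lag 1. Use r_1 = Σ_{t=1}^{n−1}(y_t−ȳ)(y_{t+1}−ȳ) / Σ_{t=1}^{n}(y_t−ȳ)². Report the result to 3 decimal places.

Mean ȳ = (80.4 + 81.9 + 71.0 + 74.3 + 80.1 + 82.2 + 69.4 + 74.0 + 76.1 + 82.9)/10 = 77.2300
Numerator Σ_{t=1}^{9}(y_t−ȳ)(y_{t+1}−ȳ) = -6.5629
Denominator Σ(y_t−ȳ)² = 217.3610
r_1 = -6.5629 / 217.3610 = -0.030

-0.030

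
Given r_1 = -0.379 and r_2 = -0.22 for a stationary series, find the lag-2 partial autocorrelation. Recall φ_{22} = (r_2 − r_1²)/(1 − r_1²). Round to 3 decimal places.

φ_{22} = (r_2 − r_1²) / (1 − r_1²)
r_1² = (-0.379)² = 0.143641
Numerator = -0.22 − 0.1436 = -0.3636; denominator = 1 − 0.1436 = 0.8564
φ_{22} = -0.3636 / 0.8564 = -0.425

-0.425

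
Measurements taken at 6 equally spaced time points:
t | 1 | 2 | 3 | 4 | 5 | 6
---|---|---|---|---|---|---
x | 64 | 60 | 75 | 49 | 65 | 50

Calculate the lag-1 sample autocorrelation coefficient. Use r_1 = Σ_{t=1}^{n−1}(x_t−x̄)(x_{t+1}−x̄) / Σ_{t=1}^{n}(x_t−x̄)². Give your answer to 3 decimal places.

Mean x̄ = (64 + 60 + 75 + 49 + 65 + 50)/6 = 60.5000
Σ(x_t−x̄)(x_{t+1}−x̄) = (-1.7500) + (-7.2500) + (-166.7500) + (-51.7500) + (-47.2500) = -274.7500
Denominator Σ(x_t−x̄)² = 485.5000
r_1 = -274.7500 / 485.5000 = -0.566

-0.566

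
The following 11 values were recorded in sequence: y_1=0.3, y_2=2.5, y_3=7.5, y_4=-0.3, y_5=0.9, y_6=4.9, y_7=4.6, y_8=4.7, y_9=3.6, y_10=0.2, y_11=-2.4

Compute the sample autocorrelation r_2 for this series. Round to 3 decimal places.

Mean ȳ = (0.3 + 2.5 + 7.5 − 0.3 + 0.9 + 4.9 + 4.6 + 4.7 + 3.6 + 0.2 − 2.4)/11 = 2.4091
Numerator Σ_{t=1}^{9}(y_t−ȳ)(y_{t+2}−ȳ) = -31.1929
Denominator Σ(y_t−ȳ)² = 85.6691
r_2 = -31.1929 / 85.6691 = -0.364

-0.364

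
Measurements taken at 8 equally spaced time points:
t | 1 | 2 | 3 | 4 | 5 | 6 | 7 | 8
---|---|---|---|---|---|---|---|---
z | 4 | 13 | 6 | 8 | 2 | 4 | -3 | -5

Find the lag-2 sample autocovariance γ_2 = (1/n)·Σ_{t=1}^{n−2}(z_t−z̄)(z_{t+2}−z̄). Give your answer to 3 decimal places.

Mean z̄ = (4 + 13 + 6 + 8 + 2 + 4 − 3 − 5)/8 = 3.6250
Σ_{t=1}^{6}(z_t−z̄)(z_{t+2}−z̄) = 47.2188
γ_2 = 47.2188 / 8 = 5.902

5.902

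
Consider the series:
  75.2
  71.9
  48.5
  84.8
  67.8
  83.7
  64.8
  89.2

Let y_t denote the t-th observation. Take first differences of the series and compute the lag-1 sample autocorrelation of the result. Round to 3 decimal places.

First differences Δy: -3.3, -23.4, 36.3, -17.0, 15.9, -18.9, 24.4
Mean of differences = 2.0000
Numerator Σ(Δy_t−Δȳ)(Δy_{t+1}−Δȳ) = -2411.0700
Denominator Σ(Δy_t−Δȳ)² = 3342.5200
r_1(Δy) = -2411.0700 / 3342.5200 = -0.721

-0.721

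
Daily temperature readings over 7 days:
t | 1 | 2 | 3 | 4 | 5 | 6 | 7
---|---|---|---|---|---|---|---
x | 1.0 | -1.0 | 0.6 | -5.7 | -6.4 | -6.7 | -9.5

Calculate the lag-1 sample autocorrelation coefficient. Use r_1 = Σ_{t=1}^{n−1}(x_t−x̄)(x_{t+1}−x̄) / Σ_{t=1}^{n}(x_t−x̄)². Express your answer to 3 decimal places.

Mean x̄ = (1.0 − 1.0 + 0.6 − 5.7 − 6.4 − 6.7 − 9.5)/7 = -3.9571
Σ(x_t−x̄)(x_{t+1}−x̄) = (14.6590) + (13.4761) + (-7.9424) + (4.2576) + (6.7004) + (15.2033) = 46.3539
Denominator Σ(x_t−x̄)² = 101.3371
r_1 = 46.3539 / 101.3371 = 0.457

0.457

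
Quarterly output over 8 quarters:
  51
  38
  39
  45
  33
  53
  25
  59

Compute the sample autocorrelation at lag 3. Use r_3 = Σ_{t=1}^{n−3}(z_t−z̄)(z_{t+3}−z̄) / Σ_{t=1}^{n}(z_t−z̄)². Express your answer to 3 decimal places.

-0.192

Mean z̄ = (51 + 38 + 39 + 45 + 33 + 53 + 25 + 59)/8 = 42.8750
Σ(z_t−z̄)(z_{t+3}−z̄) = (17.2656) + (48.1406) + (-39.2344) + (-37.9844) + (-159.2344) = -171.0469
Denominator Σ(z_t−z̄)² = 888.8750
r_3 = -171.0469 / 888.8750 = -0.192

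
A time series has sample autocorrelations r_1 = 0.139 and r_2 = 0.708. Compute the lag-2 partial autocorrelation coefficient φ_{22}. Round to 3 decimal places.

0.702

φ_{22} = (r_2 − r_1²) / (1 − r_1²)
r_1² = (0.139)² = 0.019321
Numerator = 0.708 − 0.0193 = 0.6887; denominator = 1 − 0.0193 = 0.9807
φ_{22} = 0.6887 / 0.9807 = 0.702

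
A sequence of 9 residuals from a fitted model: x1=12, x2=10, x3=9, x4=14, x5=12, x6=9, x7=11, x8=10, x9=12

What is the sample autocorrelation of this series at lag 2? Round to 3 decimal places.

Mean x̄ = (12 + 10 + 9 + 14 + 12 + 9 + 11 + 10 + 12)/9 = 11.0000
Σ(x_t−x̄)(x_{t+2}−x̄) = (-2.0000) + (-3.0000) + (-2.0000) + (-6.0000) + (0.0000) + (2.0000) + (0.0000) = -11.0000
Denominator Σ(x_t−x̄)² = 22.0000
r_2 = -11.0000 / 22.0000 = -0.500

-0.500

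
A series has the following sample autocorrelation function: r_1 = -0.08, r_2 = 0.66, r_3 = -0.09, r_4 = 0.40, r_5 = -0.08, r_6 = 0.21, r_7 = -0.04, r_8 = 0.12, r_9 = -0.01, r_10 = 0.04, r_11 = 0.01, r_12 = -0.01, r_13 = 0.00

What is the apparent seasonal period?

The largest autocorrelation is r_2 = 0.66, with weaker echoes at lags 4 (0.40) and 6 (0.21); the remaining lags stay at or below 0.12.
The dominant spike at lag 2 indicates a seasonal period of 2.

2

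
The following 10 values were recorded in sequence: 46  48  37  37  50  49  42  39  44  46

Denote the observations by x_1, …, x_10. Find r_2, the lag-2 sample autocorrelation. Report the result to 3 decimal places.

Mean x̄ = (46 + 48 + 37 + 37 + 50 + 49 + 42 + 39 + 44 + 46)/10 = 43.8000
Numerator Σ_{t=1}^{8}(x_t−x̄)(x_{t+2}−x̄) = -168.0800
Denominator Σ(x_t−x̄)² = 211.6000
r_2 = -168.0800 / 211.6000 = -0.794

-0.794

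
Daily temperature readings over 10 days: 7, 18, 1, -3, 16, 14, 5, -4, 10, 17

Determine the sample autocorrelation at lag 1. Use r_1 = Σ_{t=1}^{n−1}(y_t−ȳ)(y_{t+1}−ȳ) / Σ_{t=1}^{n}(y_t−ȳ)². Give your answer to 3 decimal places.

-0.050

Mean ȳ = (7 + 18 + 1 − 3 + 16 + 14 + 5 − 4 + 10 + 17)/10 = 8.1000
Numerator Σ_{t=1}^{9}(y_t−ȳ)(y_{t+1}−ȳ) = -30.3100
Denominator Σ(y_t−ȳ)² = 608.9000
r_1 = -30.3100 / 608.9000 = -0.050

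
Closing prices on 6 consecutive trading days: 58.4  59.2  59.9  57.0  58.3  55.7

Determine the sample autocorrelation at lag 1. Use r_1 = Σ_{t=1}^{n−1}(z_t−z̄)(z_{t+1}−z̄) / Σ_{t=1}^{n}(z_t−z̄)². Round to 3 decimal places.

-0.029

Mean z̄ = (58.4 + 59.2 + 59.9 + 57.0 + 58.3 + 55.7)/6 = 58.0833
Deviations from mean: 0.3167, 1.1167, 1.8167, -1.0833, 0.2167, -2.3833
Numerator Σ_{t=1}^{5}(z_t−z̄)(z_{t+1}−z̄) = -0.3369
Denominator Σ(z_t−z̄)² = 11.5483
r_1 = -0.3369 / 11.5483 = -0.029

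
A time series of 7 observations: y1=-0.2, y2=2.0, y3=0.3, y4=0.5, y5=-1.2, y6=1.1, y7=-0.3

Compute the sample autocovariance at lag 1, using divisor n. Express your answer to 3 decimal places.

-0.407

Mean ȳ = (-0.2 + 2.0 + 0.3 + 0.5 − 1.2 + 1.1 − 0.3)/7 = 0.3143
Σ_{t=1}^{6}(y_t−ȳ)(y_{t+1}−ȳ) = -2.8473
γ_1 = -2.8473 / 7 = -0.407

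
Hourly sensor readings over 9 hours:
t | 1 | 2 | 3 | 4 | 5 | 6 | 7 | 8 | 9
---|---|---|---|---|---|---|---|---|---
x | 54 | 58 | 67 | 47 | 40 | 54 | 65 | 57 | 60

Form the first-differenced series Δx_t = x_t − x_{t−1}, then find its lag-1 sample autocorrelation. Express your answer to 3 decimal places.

First differences Δx: 4, 9, -20, -7, 14, 11, -8, 3
Mean of differences = 0.7500
Numerator Σ(Δx_t−Δx̄)(Δx_{t+1}−Δx̄) = -59.8125
Denominator Σ(Δx_t−Δx̄)² = 931.5000
r_1(Δx) = -59.8125 / 931.5000 = -0.064

-0.064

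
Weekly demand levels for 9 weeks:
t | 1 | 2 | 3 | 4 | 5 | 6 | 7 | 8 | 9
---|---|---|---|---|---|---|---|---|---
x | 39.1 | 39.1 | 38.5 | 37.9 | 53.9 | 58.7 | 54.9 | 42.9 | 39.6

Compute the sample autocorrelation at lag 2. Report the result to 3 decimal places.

Mean x̄ = (39.1 + 39.1 + 38.5 + 37.9 + 53.9 + 58.7 + 54.9 + 42.9 + 39.6)/9 = 44.9556
Σ(x_t−x̄)(x_{t+2}−x̄) = (37.8009) + (41.3142) + (-57.7414) + (-96.9747) + (88.9475) + (-28.2525) + (-53.2580) = -68.1640
Denominator Σ(x_t−x̄)² = 560.7422
r_2 = -68.1640 / 560.7422 = -0.122

-0.122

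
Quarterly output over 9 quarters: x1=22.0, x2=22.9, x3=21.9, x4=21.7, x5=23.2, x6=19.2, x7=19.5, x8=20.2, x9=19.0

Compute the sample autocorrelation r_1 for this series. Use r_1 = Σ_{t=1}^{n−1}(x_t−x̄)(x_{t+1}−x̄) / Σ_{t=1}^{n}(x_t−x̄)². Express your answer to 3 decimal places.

0.346

Mean x̄ = (22.0 + 22.9 + 21.9 + 21.7 + 23.2 + 19.2 + 19.5 + 20.2 + 19.0)/9 = 21.0667
Numerator Σ_{t=1}^{8}(x_t−x̄)(x_{t+1}−x̄) = 7.2089
Denominator Σ(x_t−x̄)² = 20.8400
r_1 = 7.2089 / 20.8400 = 0.346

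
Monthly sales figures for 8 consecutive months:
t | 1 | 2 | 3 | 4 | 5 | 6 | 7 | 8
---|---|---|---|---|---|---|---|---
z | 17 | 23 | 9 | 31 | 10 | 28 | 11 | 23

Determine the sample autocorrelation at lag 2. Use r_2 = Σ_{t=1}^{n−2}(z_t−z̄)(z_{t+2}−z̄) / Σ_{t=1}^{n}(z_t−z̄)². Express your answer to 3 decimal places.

Mean z̄ = (17 + 23 + 9 + 31 + 10 + 28 + 11 + 23)/8 = 19.0000
Numerator Σ_{t=1}^{6}(z_t−z̄)(z_{t+2}−z̄) = 374.0000
Denominator Σ(z_t−z̄)² = 506.0000
r_2 = 374.0000 / 506.0000 = 0.739

0.739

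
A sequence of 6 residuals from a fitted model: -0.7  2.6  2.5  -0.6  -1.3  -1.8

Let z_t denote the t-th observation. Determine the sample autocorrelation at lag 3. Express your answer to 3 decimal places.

Mean z̄ = (-0.7 + 2.6 + 2.5 − 0.6 − 1.3 − 1.8)/6 = 0.1167
Numerator Σ_{t=1}^{3}(z_t−z̄)(z_{t+3}−z̄) = -7.5008
Denominator Σ(z_t−z̄)² = 18.7083
r_3 = -7.5008 / 18.7083 = -0.401

-0.401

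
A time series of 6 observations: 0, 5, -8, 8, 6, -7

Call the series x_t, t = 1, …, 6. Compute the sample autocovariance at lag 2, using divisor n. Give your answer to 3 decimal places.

-10.815

Mean x̄ = (0 + 5 − 8 + 8 + 6 − 7)/6 = 0.6667
Deviations: -0.6667, 4.3333, -8.6667, 7.3333, 5.3333, -7.6667
Σ_{t=1}^{4}(x_t−x̄)(x_{t+2}−x̄) = -64.8889
γ_2 = -64.8889 / 6 = -10.815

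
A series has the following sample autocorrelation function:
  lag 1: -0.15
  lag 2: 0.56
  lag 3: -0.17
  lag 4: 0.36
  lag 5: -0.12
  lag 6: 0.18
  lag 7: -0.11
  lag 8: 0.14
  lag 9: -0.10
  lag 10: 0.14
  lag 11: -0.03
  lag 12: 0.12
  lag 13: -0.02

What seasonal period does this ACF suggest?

2

The largest autocorrelation is r_2 = 0.56, with weaker echoes at lags 4 (0.36) and 6 (0.18); the remaining lags stay at or below 0.14.
The dominant spike at lag 2 indicates a seasonal period of 2.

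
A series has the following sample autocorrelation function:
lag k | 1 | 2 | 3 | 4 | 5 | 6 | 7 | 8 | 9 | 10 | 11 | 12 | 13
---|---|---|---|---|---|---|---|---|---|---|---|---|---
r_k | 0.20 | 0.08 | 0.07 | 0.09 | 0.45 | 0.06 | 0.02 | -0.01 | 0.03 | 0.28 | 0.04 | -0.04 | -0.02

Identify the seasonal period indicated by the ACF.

The largest autocorrelation is r_5 = 0.45, with a weaker echo at lag 10 (0.28); the remaining lags stay at or below 0.20. The elevated value at lag 1 (0.20), dropping to 0.08 at lag 2, reflects decaying short-term dependence rather than seasonality.
The dominant spike at lag 5 indicates a seasonal period of 5.

5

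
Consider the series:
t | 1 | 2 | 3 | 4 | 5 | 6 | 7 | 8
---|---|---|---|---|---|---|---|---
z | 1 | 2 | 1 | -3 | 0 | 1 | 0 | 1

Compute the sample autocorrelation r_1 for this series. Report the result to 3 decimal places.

0.031

Mean z̄ = (1 + 2 + 1 − 3 + 0 + 1 + 0 + 1)/8 = 0.3750
Deviations from mean: 0.6250, 1.6250, 0.6250, -3.3750, -0.3750, 0.6250, -0.3750, 0.6250
Σ(z_t−z̄)(z_{t+1}−z̄) = (1.0156) + (1.0156) + (-2.1094) + (1.2656) + (-0.2344) + (-0.2344) + (-0.2344) = 0.4844
Denominator Σ(z_t−z̄)² = 15.8750
r_1 = 0.4844 / 15.8750 = 0.031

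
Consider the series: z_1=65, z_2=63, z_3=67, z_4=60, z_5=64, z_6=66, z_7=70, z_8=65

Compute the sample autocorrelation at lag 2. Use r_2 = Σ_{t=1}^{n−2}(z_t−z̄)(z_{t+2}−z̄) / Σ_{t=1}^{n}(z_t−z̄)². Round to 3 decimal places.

-0.033

Mean z̄ = (65 + 63 + 67 + 60 + 64 + 66 + 70 + 65)/8 = 65.0000
Numerator Σ_{t=1}^{6}(z_t−z̄)(z_{t+2}−z̄) = -2.0000
Denominator Σ(z_t−z̄)² = 60.0000
r_2 = -2.0000 / 60.0000 = -0.033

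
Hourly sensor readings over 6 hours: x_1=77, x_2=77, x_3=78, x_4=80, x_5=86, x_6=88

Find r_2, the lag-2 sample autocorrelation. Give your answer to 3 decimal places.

-0.052

Mean x̄ = (77 + 77 + 78 + 80 + 86 + 88)/6 = 81.0000
Deviations from mean: -4.0000, -4.0000, -3.0000, -1.0000, 5.0000, 7.0000
Σ(x_t−x̄)(x_{t+2}−x̄) = (12.0000) + (4.0000) + (-15.0000) + (-7.0000) = -6.0000
Denominator Σ(x_t−x̄)² = 116.0000
r_2 = -6.0000 / 116.0000 = -0.052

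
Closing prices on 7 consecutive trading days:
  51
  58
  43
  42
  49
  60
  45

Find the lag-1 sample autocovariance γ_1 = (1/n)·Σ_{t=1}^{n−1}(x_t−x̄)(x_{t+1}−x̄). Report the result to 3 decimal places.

Mean x̄ = (51 + 58 + 43 + 42 + 49 + 60 + 45)/7 = 49.7143
Deviations: 1.2857, 8.2857, -6.7143, -7.7143, -0.7143, 10.2857, -4.7143
Σ_{t=1}^{6}(x_t−x̄)(x_{t+1}−x̄) = -43.5102
γ_1 = -43.5102 / 7 = -6.216

-6.216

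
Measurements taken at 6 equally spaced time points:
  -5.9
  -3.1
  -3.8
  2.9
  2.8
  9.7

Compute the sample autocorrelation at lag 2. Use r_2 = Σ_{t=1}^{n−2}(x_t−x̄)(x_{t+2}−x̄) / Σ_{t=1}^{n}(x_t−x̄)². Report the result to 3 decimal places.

Mean x̄ = (-5.9 − 3.1 − 3.8 + 2.9 + 2.8 + 9.7)/6 = 0.4333
Σ(x_t−x̄)(x_{t+2}−x̄) = (26.8111) + (-8.7156) + (-10.0189) + (22.8578) = 30.9344
Denominator Σ(x_t−x̄)² = 168.0733
r_2 = 30.9344 / 168.0733 = 0.184

0.184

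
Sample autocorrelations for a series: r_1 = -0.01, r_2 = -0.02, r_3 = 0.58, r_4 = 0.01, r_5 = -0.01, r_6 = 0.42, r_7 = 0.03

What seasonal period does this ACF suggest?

The largest autocorrelation is r_3 = 0.58, with a weaker echo at lag 6 (0.42); the remaining lags stay at or below 0.03.
The dominant spike at lag 3 indicates a seasonal period of 3.

3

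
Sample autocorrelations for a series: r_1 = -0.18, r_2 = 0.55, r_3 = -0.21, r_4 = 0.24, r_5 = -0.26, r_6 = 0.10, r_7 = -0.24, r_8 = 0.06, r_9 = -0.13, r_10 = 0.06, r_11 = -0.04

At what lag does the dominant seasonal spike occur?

2

The largest autocorrelation is r_2 = 0.55, with a weaker echo at lag 4 (0.24); the remaining lags stay at or below 0.10.
The dominant spike at lag 2 indicates a seasonal period of 2.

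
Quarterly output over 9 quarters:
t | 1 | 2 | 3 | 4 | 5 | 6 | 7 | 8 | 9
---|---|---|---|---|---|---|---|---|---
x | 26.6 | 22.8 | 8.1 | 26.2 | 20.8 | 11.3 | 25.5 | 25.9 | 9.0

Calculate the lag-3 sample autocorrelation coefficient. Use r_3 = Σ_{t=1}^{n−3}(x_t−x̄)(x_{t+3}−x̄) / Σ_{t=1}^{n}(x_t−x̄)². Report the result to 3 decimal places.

0.569

Mean x̄ = (26.6 + 22.8 + 8.1 + 26.2 + 20.8 + 11.3 + 25.5 + 25.9 + 9.0)/9 = 19.5778
Σ(x_t−x̄)(x_{t+3}−x̄) = (46.5027) + (3.9383) + (95.0105) + (39.2183) + (7.7272) + (87.5605) = 279.9574
Denominator Σ(x_t−x̄)² = 492.2356
r_3 = 279.9574 / 492.2356 = 0.569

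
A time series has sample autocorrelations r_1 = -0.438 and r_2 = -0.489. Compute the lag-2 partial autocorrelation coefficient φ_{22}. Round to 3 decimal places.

φ_{22} = (r_2 − r_1²) / (1 − r_1²)
r_1² = (-0.438)² = 0.191844
Numerator = -0.489 − 0.1918 = -0.6808; denominator = 1 − 0.1918 = 0.8082
φ_{22} = -0.6808 / 0.8082 = -0.842

-0.842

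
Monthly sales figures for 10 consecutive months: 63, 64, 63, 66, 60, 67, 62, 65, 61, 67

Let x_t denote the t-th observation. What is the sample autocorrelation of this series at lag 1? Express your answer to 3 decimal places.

Mean x̄ = (63 + 64 + 63 + 66 + 60 + 67 + 62 + 65 + 61 + 67)/10 = 63.8000
Numerator Σ_{t=1}^{9}(x_t−x̄)(x_{t+1}−x̄) = -42.8400
Denominator Σ(x_t−x̄)² = 53.6000
r_1 = -42.8400 / 53.6000 = -0.799

-0.799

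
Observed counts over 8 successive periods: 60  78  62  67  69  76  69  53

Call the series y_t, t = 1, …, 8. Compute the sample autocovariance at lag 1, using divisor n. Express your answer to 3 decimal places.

Mean ȳ = (60 + 78 + 62 + 67 + 69 + 76 + 69 + 53)/8 = 66.7500
Deviations: -6.7500, 11.2500, -4.7500, 0.2500, 2.2500, 9.2500, 2.2500, -13.7500
Σ_{t=1}^{7}(y_t−ȳ)(y_{t+1}−ȳ) = -119.3125
γ_1 = -119.3125 / 8 = -14.914

-14.914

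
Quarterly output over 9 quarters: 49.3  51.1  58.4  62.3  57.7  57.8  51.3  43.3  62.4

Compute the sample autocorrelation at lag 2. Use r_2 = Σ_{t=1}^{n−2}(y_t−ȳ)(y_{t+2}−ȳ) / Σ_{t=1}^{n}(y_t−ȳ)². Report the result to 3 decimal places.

Mean ȳ = (49.3 + 51.1 + 58.4 + 62.3 + 57.7 + 57.8 + 51.3 + 43.3 + 62.4)/9 = 54.8444
Σ(y_t−ȳ)(y_{t+2}−ȳ) = (-19.7136) + (-27.9169) + (10.1531) + (22.0353) + (-10.1214) + (-34.1202) + (-26.7802) = -86.4640
Denominator Σ(y_t−ȳ)² = 332.8022
r_2 = -86.4640 / 332.8022 = -0.260

-0.260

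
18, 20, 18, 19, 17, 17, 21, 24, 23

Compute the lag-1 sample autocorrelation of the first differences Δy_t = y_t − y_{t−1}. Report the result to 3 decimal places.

-0.053

First differences Δy: 2, -2, 1, -2, 0, 4, 3, -1
Mean of differences = 0.6250
Numerator Σ(Δy_t−Δȳ)(Δy_{t+1}−Δȳ) = -1.8906
Denominator Σ(Δy_t−Δȳ)² = 35.8750
r_1(Δy) = -1.8906 / 35.8750 = -0.053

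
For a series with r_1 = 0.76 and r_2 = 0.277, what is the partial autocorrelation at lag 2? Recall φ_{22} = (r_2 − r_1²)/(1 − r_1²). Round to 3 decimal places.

-0.712

φ_{22} = (r_2 − r_1²) / (1 − r_1²)
r_1² = (0.76)² = 0.5776
Numerator = 0.277 − 0.5776 = -0.3006; denominator = 1 − 0.5776 = 0.4224
φ_{22} = -0.3006 / 0.4224 = -0.712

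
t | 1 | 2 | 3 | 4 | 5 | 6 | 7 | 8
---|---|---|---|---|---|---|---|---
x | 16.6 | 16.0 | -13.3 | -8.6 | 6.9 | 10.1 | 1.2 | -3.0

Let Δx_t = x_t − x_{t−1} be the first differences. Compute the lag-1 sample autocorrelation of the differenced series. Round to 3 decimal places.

-0.032

First differences Δx: -0.6, -29.3, 4.7, 15.5, 3.2, -8.9, -4.2
Mean of differences = -2.8000
Numerator Σ(Δx_t−Δx̄)(Δx_{t+1}−Δx̄) = -38.0600
Denominator Σ(Δx_t−Δx̄)² = 1173.4000
r_1(Δx) = -38.0600 / 1173.4000 = -0.032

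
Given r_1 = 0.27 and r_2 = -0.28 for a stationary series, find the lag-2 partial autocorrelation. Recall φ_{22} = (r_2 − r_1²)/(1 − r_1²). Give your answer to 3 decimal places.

-0.381

φ_{22} = (r_2 − r_1²) / (1 − r_1²)
r_1² = (0.27)² = 0.0729
Numerator = -0.28 − 0.0729 = -0.3529; denominator = 1 − 0.0729 = 0.9271
φ_{22} = -0.3529 / 0.9271 = -0.381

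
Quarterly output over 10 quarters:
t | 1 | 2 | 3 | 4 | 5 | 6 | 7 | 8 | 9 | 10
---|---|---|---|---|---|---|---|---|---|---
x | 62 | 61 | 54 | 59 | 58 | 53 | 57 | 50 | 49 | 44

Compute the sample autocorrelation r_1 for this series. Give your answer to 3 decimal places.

0.401

Mean x̄ = (62 + 61 + 54 + 59 + 58 + 53 + 57 + 50 + 49 + 44)/10 = 54.7000
Numerator Σ_{t=1}^{9}(x_t−x̄)(x_{t+1}−x̄) = 120.2100
Denominator Σ(x_t−x̄)² = 300.1000
r_1 = 120.2100 / 300.1000 = 0.401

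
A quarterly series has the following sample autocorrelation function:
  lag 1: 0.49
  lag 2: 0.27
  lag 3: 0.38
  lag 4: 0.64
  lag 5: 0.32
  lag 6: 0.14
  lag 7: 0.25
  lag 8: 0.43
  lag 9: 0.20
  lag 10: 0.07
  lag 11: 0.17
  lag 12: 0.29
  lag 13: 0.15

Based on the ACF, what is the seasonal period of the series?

The largest autocorrelation is r_4 = 0.64; the remaining lags stay at or below 0.49. The elevated value at lag 1 (0.49), dropping to 0.27 at lag 2, reflects decaying short-term dependence rather than seasonality.
The dominant spike at lag 4 indicates a seasonal period of 4.

4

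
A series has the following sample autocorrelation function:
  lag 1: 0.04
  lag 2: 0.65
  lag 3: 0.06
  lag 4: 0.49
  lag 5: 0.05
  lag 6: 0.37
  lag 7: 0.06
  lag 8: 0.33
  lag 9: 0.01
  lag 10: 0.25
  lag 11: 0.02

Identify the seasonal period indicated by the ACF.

The largest autocorrelation is r_2 = 0.65, with weaker echoes at lags 4 (0.49), 6 (0.37), 8 (0.33) and 10 (0.25); the remaining lags stay at or below 0.06.
The dominant spike at lag 2 indicates a seasonal period of 2.

2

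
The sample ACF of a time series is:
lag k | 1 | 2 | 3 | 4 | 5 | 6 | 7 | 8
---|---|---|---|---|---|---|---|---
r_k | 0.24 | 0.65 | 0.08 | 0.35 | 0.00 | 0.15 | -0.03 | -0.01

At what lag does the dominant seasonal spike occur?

The largest autocorrelation is r_2 = 0.65, with a weaker echo at lag 4 (0.35); the remaining lags stay at or below 0.24.
The dominant spike at lag 2 indicates a seasonal period of 2.

2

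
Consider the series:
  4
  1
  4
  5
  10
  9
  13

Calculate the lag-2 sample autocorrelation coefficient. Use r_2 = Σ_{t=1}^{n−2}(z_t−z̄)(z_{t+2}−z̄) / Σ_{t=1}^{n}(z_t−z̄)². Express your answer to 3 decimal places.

0.234

Mean z̄ = (4 + 1 + 4 + 5 + 10 + 9 + 13)/7 = 6.5714
Deviations from mean: -2.5714, -5.5714, -2.5714, -1.5714, 3.4286, 2.4286, 6.4286
Σ(z_t−z̄)(z_{t+2}−z̄) = (6.6122) + (8.7551) + (-8.8163) + (-3.8163) + (22.0408) = 24.7755
Denominator Σ(z_t−z̄)² = 105.7143
r_2 = 24.7755 / 105.7143 = 0.234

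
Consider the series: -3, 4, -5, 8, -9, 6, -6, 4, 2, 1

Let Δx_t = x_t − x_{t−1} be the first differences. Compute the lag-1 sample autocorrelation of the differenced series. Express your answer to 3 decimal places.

First differences Δx: 7, -9, 13, -17, 15, -12, 10, -2, -1
Mean of differences = 0.4444
Numerator Σ(Δx_t−Δx̄)(Δx_{t+1}−Δx̄) = -973.3086
Denominator Σ(Δx_t−Δx̄)² = 1060.2222
r_1(Δx) = -973.3086 / 1060.2222 = -0.918

-0.918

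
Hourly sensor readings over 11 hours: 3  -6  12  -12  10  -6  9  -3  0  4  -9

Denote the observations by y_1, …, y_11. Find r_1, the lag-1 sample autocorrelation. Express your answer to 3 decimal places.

-0.812

Mean ȳ = (3 − 6 + 12 − 12 + 10 − 6 + 9 − 3 + 0 + 4 − 9)/11 = 0.1818
Numerator Σ_{t=1}^{10}(y_t−ȳ)(y_{t+1}−ȳ) = -532.4876
Denominator Σ(y_t−ȳ)² = 655.6364
r_1 = -532.4876 / 655.6364 = -0.812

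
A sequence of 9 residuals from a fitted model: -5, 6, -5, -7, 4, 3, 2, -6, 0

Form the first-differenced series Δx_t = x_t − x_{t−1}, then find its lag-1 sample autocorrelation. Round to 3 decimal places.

First differences Δx: 11, -11, -2, 11, -1, -1, -8, 6
Mean of differences = 0.6250
Numerator Σ(Δx_t−Δx̄)(Δx_{t+1}−Δx̄) = -163.8906
Denominator Σ(Δx_t−Δx̄)² = 465.8750
r_1(Δx) = -163.8906 / 465.8750 = -0.352

-0.352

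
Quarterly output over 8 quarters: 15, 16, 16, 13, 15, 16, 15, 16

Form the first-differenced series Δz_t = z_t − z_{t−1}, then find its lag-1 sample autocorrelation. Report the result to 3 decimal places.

First differences Δz: 1, 0, -3, 2, 1, -1, 1
Mean of differences = 0.1429
Numerator Σ(Δz_t−Δz̄)(Δz_{t+1}−Δz̄) = -5.8776
Denominator Σ(Δz_t−Δz̄)² = 16.8571
r_1(Δz) = -5.8776 / 16.8571 = -0.349

-0.349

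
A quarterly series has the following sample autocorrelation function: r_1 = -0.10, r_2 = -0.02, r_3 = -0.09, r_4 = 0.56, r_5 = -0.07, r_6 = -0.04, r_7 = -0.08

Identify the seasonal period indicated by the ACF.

4

The largest autocorrelation is r_4 = 0.56; the remaining lags stay at or below -0.02.
The dominant spike at lag 4 indicates a seasonal period of 4.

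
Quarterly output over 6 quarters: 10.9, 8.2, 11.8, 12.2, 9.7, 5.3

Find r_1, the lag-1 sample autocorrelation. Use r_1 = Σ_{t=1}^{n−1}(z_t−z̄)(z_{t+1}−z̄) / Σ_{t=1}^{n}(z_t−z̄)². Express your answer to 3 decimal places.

0.010

Mean z̄ = (10.9 + 8.2 + 11.8 + 12.2 + 9.7 + 5.3)/6 = 9.6833
Deviations from mean: 1.2167, -1.4833, 2.1167, 2.5167, 0.0167, -4.3833
Σ(z_t−z̄)(z_{t+1}−z̄) = (-1.8047) + (-3.1397) + (5.3269) + (0.0419) + (-0.0731) = 0.3514
Denominator Σ(z_t−z̄)² = 33.7083
r_1 = 0.3514 / 33.7083 = 0.010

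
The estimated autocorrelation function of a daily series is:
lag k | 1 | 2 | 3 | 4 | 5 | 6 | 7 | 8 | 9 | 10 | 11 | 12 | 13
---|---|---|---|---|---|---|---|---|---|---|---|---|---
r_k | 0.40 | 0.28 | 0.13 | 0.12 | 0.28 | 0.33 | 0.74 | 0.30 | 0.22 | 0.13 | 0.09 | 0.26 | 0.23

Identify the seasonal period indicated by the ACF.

7

The largest autocorrelation is r_7 = 0.74; the remaining lags stay at or below 0.40. The elevated value at lag 1 (0.40), dropping to 0.28 at lag 2, reflects decaying short-term dependence rather than seasonality.
The dominant spike at lag 7 indicates a seasonal period of 7.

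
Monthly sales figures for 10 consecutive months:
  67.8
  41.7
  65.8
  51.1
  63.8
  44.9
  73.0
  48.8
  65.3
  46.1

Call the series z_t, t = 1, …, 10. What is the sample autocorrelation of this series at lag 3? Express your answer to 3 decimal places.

-0.599

Mean z̄ = (67.8 + 41.7 + 65.8 + 51.1 + 63.8 + 44.9 + 73.0 + 48.8 + 65.3 + 46.1)/10 = 56.8300
Σ(z_t−z̄)(z_{t+3}−z̄) = (-62.8581) + (-105.4561) + (-107.0121) + (-92.6541) + (-55.9691) + (-101.0471) + (-173.5041) = -698.5007
Denominator Σ(z_t−z̄)² = 1166.2810
r_3 = -698.5007 / 1166.2810 = -0.599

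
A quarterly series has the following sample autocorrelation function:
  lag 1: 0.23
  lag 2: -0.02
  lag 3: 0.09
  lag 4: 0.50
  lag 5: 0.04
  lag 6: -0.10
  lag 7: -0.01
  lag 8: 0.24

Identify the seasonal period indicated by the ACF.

4

The largest autocorrelation is r_4 = 0.50, with a weaker echo at lag 8 (0.24); the remaining lags stay at or below 0.23.
The dominant spike at lag 4 indicates a seasonal period of 4.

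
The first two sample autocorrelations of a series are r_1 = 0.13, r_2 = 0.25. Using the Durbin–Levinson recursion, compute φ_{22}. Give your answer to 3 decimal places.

φ_{22} = (r_2 − r_1²) / (1 − r_1²)
r_1² = (0.13)² = 0.0169
Numerator = 0.25 − 0.0169 = 0.2331; denominator = 1 − 0.0169 = 0.9831
φ_{22} = 0.2331 / 0.9831 = 0.237

0.237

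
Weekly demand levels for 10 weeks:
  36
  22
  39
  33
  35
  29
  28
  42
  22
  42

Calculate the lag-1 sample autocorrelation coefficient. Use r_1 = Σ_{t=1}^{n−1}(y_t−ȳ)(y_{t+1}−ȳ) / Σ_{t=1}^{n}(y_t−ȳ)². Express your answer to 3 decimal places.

-0.674

Mean ȳ = (36 + 22 + 39 + 33 + 35 + 29 + 28 + 42 + 22 + 42)/10 = 32.8000
Numerator Σ_{t=1}^{9}(y_t−ȳ)(y_{t+1}−ȳ) = -332.8400
Denominator Σ(y_t−ȳ)² = 493.6000
r_1 = -332.8400 / 493.6000 = -0.674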